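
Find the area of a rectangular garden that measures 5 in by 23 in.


Shape: rectangle
Length l = 5 in, Width w = 23 in
Formula: A = l * w
A = 5 * 23
A = 115
115 in^2


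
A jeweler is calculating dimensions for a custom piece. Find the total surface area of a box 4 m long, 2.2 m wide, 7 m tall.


Shape: rectangular prism
l = 4 m, w = 2.2 m, h = 7 m
Formula: SA = 2(lw + lh + wh)
lw = 8.8, lh = 28, wh = 15.4
lw + lh + wh = 52.2
SA = 2 * 52.2
SA = 104.4
104.4 m^2


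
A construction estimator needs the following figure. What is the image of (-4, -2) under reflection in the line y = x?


Transformation: reflection
Original point: (-4, -2)
Rule for reflection over y = x: (x, y) -> (y, x)
Apply: (-4, -2) -> (-2, -4)
(-2, -4)


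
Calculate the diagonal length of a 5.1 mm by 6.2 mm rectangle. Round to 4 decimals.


Shape: rectangle (diagonal via Pythagoras)
Sides: 5.1 mm and 6.2 mm
Formula: d = sqrt(l^2 + w^2)
l^2 = 26.01, w^2 = 38.44
l^2 + w^2 = 64.45
d = sqrt(64.45)
d = 8.0281
8.0281 mm


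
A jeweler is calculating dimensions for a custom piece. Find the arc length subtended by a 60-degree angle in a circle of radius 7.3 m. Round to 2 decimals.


Shape: circular arc
Radius r = 7.3 m, Angle = 60 degrees
Formula: L = (angle/360) * 2 * pi * r
2 * pi * r = 14.6 * pi
L = (60/360) * 14.6 * pi
L = 2.433333 * pi
L = 7.64
7.64 m


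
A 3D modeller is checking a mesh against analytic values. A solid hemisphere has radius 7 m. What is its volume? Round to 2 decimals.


Shape: hemisphere (half of a sphere)
Radius r = 7 m
Formula: V = (1/2) * (4/3) * pi * r^3 = (2/3) * pi * r^3
r^3 = 343
(2/3) * 343 = 228.666667
V = 228.666667 * pi
V = 718.38
718.38 m^3


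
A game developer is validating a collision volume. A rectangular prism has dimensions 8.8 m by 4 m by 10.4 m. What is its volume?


Shape: rectangular prism
l = 8.8 m, w = 4 m, h = 10.4 m
Formula: V = l * w * h
V = 8.8 * 4 * 10.4
V = 35.2 * 10.4
V = 366.08
366.08 m^3


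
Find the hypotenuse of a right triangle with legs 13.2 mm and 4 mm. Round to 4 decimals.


Shape: right triangle
Legs a = 13.2 mm, b = 4 mm
Formula: c = sqrt(a^2 + b^2)
a^2 = 174.24, b^2 = 16
a^2 + b^2 = 190.24
c = sqrt(190.24)
c = 13.7928
13.7928 mm


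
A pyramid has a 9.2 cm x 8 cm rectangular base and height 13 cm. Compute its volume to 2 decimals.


Shape: rectangular pyramid
Base: 9.2 cm x 8 cm, Height h = 13 cm
Formula: V = (1/3) * base_area * h
base_area = 9.2 * 8 = 73.6
base_area * h = 73.6 * 13 = 956.8
V = 956.8 / 3
V = 318.93
318.93 cm^3


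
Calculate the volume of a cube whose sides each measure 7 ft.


Shape: cube
Side s = 7 ft
Formula: V = s^3
V = 7 * 7 * 7
V = 49 * 7
V = 343
343 ft^3


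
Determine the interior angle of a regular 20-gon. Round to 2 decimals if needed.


Shape: regular icosagon (20 sides)
Formula: interior angle = (n - 2) * 180 / n
(n - 2) = 18
(n - 2) * 180 = 3240
angle = 3240 / 20
angle = 162
162 degrees


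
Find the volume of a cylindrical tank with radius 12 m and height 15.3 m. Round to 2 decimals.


Shape: cylinder
Radius r = 12 m, Height h = 15.3 m
Formula: V = pi * r^2 * h
r^2 = 144
V = pi * 144 * 15.3
V = 2203.2 * pi
V = 6921.56
6921.56 m^3


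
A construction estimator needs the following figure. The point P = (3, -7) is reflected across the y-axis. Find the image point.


Transformation: reflection
Original point: (3, -7)
Rule for reflection over the y-axis: (x, y) -> (-x, y)
Apply: (3, -7) -> (-3, -7)
(-3, -7)


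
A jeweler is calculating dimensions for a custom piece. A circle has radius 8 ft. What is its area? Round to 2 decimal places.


Shape: circle
Radius r = 8 ft
Formula: A = pi * r^2
r^2 = 8^2 = 64
A = pi * 64
A = 201.06
201.06 ft^2


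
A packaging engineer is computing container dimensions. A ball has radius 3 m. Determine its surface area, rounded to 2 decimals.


Shape: sphere
Radius r = 3 m
Formula: SA = 4 * pi * r^2
r^2 = 9
SA = 4 * pi * 9
SA = 36 * pi
SA = 113.1
113.1 m^2


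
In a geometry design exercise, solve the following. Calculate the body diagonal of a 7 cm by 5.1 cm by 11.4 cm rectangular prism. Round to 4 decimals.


Shape: rectangular box (space diagonal)
l = 7 cm, w = 5.1 cm, h = 11.4 cm
Visualize: the diagonal of the base, then a right triangle with that diagonal and the height.
Formula: d = sqrt(l^2 + w^2 + h^2)
l^2 + w^2 + h^2 = 49 + 26.01 + 129.96 = 204.97
d = sqrt(204.97)
d = 14.3168
14.3168 cm


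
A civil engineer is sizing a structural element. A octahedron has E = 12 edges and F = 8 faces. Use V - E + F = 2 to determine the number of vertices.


Polyhedron: octahedron
Euler's formula for convex polyhedra: V - E + F = 2
Given: E = 12 edges and F = 8 faces
Solve for V:
V = 2 + E - F = 2 + 12 - 8 = 6
6 vertices


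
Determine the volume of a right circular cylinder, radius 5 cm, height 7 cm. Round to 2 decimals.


Shape: cylinder
Radius r = 5 cm, Height h = 7 cm
Formula: V = pi * r^2 * h
r^2 = 25
V = pi * 25 * 7
V = 175 * pi
V = 549.78
549.78 cm^3


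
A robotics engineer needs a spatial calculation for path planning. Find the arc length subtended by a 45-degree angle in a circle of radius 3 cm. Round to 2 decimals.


Shape: circular arc
Radius r = 3 cm, Angle = 45 degrees
Formula: L = (angle/360) * 2 * pi * r
2 * pi * r = 6 * pi
L = (45/360) * 6 * pi
L = 0.75 * pi
L = 2.36
2.36 cm


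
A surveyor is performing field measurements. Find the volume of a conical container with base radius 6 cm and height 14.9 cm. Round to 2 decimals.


Shape: cone
Radius r = 6 cm, Height h = 14.9 cm
Formula: V = (1/3) * pi * r^2 * h
r^2 = 36
pi * r^2 * h = pi * 36 * 14.9 = 536.4 * pi
V = 536.4 * pi / 3
V = 561.72
561.72 cm^3


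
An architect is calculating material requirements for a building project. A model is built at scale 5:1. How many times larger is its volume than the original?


Linear scale factor k = 5
Rule: under a linear scaling by k, volumes scale by k^3.
k^3 = 5 * 5 * 5
k^3 = 25 * 5
k^3 = 125
Volume scales by a factor of 125.
125 (dimensionless)


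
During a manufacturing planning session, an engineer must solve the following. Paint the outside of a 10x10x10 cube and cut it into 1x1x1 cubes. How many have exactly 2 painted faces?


Large cube: 10 x 10 x 10, cut into unit cubes.
n = 10, so n - 2 = 8
Cubes with 2 painted faces lie along the edges, excluding corners.
A cube has 12 edges; each contributes (n - 2) = 8 such cubes.
Count = 12 * 8 = 96
96 unit cubes


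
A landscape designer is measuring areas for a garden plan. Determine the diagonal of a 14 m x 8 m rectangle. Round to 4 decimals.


Shape: rectangle (diagonal via Pythagoras)
Sides: 14 m and 8 m
Formula: d = sqrt(l^2 + w^2)
l^2 = 196, w^2 = 64
l^2 + w^2 = 260
d = sqrt(260)
d = 16.1245
16.1245 m


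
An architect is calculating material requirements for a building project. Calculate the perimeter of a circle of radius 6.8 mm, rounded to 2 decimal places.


Shape: circle
Radius r = 6.8 mm
Formula: C = 2 * pi * r
C = 2 * pi * 6.8
C = 13.6 * pi
C = 42.73
42.73 mm


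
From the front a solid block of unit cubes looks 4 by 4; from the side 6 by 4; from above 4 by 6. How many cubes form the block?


Orthographic views of a solid rectangular block:
Front view 4 x 4 -> length = 4, height = 4
Side view 6 x 4 -> width = 6, height = 4 (consistent)
Top view 4 x 6 -> confirms length = 4, width = 6
The block is 4 x 6 x 4.
Total unit cubes = 4 * 6 * 4 = 96
96 unit cubes


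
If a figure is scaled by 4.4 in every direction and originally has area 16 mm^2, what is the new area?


Linear scale factor k = 4.4
Original area = 16 mm^2
Rule: under a linear scaling by k, areas scale by k^2.
k^2 = 4.4^2 = 19.36
New area = 16 * 19.36
New area = 309.76
309.76 mm^2


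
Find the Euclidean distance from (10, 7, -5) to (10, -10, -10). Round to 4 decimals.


3D distance between two points
P1 = (10, 7, -5), P2 = (10, -10, -10)
Formula: d = sqrt((x2-x1)^2 + (y2-y1)^2 + (z2-z1)^2)
dx = 10 - 10 = 0
dy = -10 - 7 = -17
dz = -10 - -5 = -5
dx^2 + dy^2 + dz^2 = 0 + 289 + 25 = 314
d = sqrt(314)
d = 17.72
17.72 units


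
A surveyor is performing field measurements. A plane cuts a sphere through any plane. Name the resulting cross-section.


Solid: sphere
Cutting plane: through any plane
Visualize the intersection of the plane with the solid's surface.
The boundary of the cut region is a circle.
circle


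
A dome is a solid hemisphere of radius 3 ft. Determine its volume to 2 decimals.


Shape: hemisphere (half of a sphere)
Radius r = 3 ft
Formula: V = (1/2) * (4/3) * pi * r^3 = (2/3) * pi * r^3
r^3 = 27
(2/3) * 27 = 18
V = 18 * pi
V = 56.55
56.55 ft^3


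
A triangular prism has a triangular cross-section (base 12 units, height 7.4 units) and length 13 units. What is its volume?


Shape: triangular prism
Triangle base = 12 units, triangle height = 7.4 units, prism length L = 13 units
Formula: V = (1/2 * b * h_tri) * L
Cross-section area = 0.5 * 12 * 7.4 = 44.4
V = 44.4 * 13
V = 577.2
577.2 units^3


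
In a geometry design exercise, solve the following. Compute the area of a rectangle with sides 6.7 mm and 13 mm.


Shape: rectangle
Length l = 6.7 mm, Width w = 13 mm
Formula: A = l * w
A = 6.7 * 13
A = 87.1
87.1 mm^2


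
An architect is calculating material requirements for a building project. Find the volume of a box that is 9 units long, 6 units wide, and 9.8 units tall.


Shape: rectangular prism
l = 9 units, w = 6 units, h = 9.8 units
Formula: V = l * w * h
V = 9 * 6 * 9.8
V = 54 * 9.8
V = 529.2
529.2 units^3


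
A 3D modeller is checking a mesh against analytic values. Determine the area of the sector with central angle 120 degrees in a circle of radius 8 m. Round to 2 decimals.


Shape: circular sector
Radius r = 8 m, Angle = 120 degrees
Formula: A = (angle/360) * pi * r^2
r^2 = 64
Fraction of circle = 120/360
A = (120/360) * pi * 64
A = 21.333333 * pi
A = 67.02
67.02 m^2


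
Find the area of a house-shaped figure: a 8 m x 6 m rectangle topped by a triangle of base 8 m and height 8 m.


Composite shape: rectangle + triangle
Rectangle area = 8 * 6 = 48
Triangle area = 0.5 * 8 * 8 = 32
Total = 48 + 32
Total = 80
80 m^2


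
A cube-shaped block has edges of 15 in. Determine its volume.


Shape: cube
Side s = 15 in
Formula: V = s^3
V = 15 * 15 * 15
V = 225 * 15
V = 3375
3375 in^3


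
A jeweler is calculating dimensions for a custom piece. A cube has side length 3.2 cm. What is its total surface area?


Shape: cube
Side s = 3.2 cm
A cube has 6 square faces.
Formula: SA = 6 * s^2
s^2 = 10.24
SA = 6 * 10.24
SA = 61.44
61.44 cm^2


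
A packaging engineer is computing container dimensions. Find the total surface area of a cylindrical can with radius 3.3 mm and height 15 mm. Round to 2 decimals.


Shape: closed cylinder
Radius r = 3.3 mm, Height h = 15 mm
Formula: SA = 2*pi*r^2 + 2*pi*r*h = 2*pi*r*(r + h)
r + h = 18.3
2 * r * (r + h) = 2 * 3.3 * 18.3 = 120.78
SA = 120.78 * pi
SA = 379.44
379.44 mm^2


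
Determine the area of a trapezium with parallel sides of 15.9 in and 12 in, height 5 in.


Shape: trapezoid
Parallel sides a = 15.9 in, b = 12 in; Height h = 5 in
Formula: A = (a + b) * h / 2
a + b = 15.9 + 12 = 27.9
A = 27.9 * 5 / 2
A = 139.5 / 2
A = 69.75
69.75 in^2


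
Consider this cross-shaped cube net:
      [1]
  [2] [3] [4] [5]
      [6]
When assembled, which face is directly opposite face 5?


Net: cross layout. Take square 3 as the base (bottom).
Fold the four squares in the horizontal row up around 3: 2 -> left, 4 -> right, 5 wraps to the top.
Fold 1 and 6 up from 3: 1 -> back, 6 -> front.
Opposite pairs are therefore: (1, 6), (2, 4), (3, 5).
Face 5 is opposite face 3.
face 3


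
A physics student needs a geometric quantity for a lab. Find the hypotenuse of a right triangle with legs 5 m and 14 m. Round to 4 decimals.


Shape: right triangle
Legs a = 5 m, b = 14 m
Formula: c = sqrt(a^2 + b^2)
a^2 = 25, b^2 = 196
a^2 + b^2 = 221
c = sqrt(221)
c = 14.8661
14.8661 m


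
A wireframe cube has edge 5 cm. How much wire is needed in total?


Shape: cube
Side s = 5 cm
A cube has 12 edges, all equal.
Formula: total edge length = 12 * s
Total = 12 * 5
Total = 60
60 cm


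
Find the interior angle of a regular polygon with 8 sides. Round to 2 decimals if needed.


Shape: regular octagon (8 sides)
Formula: interior angle = (n - 2) * 180 / n
(n - 2) = 6
(n - 2) * 180 = 1080
angle = 1080 / 8
angle = 135
135 degrees


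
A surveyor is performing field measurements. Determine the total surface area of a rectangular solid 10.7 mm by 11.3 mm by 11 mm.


Shape: rectangular prism
l = 10.7 mm, w = 11.3 mm, h = 11 mm
Formula: SA = 2(lw + lh + wh)
lw = 120.91, lh = 117.7, wh = 124.3
lw + lh + wh = 362.91
SA = 2 * 362.91
SA = 725.82
725.82 mm^2


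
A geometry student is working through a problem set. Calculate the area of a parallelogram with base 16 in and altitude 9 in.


Shape: parallelogram
Base b = 16 in, Height h = 9 in
Formula: A = b * h
A = 16 * 9
A = 144
144 in^2


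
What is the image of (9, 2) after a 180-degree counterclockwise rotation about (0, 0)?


Transformation: rotation about the origin
Original point: (9, 2)
Rule for 180 deg: (x, y) -> (-x, -y)
Apply: (9, 2) -> (-9, -2)
(-9, -2)


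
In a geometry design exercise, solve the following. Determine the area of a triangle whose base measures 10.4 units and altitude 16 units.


Shape: triangle
Base b = 10.4 units, Height h = 16 units
Formula: A = (1/2) * b * h
A = 0.5 * 10.4 * 16
A = 0.5 * 166.4
A = 83.2
83.2 units^2


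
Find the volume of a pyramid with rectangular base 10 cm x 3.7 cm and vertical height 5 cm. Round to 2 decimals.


Shape: rectangular pyramid
Base: 10 cm x 3.7 cm, Height h = 5 cm
Formula: V = (1/3) * base_area * h
base_area = 10 * 3.7 = 37
base_area * h = 37 * 5 = 185
V = 185 / 3
V = 61.67
61.67 cm^3


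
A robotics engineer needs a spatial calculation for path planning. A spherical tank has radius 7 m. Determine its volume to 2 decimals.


Shape: sphere
Radius r = 7 m
Formula: V = (4/3) * pi * r^3
r^3 = 343
(4/3) * 343 = 457.333333
V = 457.333333 * pi
V = 1436.76
1436.76 m^3


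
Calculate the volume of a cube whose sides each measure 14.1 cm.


Shape: cube
Side s = 14.1 cm
Formula: V = s^3
V = 14.1 * 14.1 * 14.1
V = 198.81 * 14.1
V = 2803.221
2803.221 cm^3


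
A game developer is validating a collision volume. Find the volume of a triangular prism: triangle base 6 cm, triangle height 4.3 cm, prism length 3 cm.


Shape: triangular prism
Triangle base = 6 cm, triangle height = 4.3 cm, prism length L = 3 cm
Formula: V = (1/2 * b * h_tri) * L
Cross-section area = 0.5 * 6 * 4.3 = 12.9
V = 12.9 * 3
V = 38.7
38.7 cm^3


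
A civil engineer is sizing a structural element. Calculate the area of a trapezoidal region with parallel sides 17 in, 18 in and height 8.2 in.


Shape: trapezoid
Parallel sides a = 17 in, b = 18 in; Height h = 8.2 in
Formula: A = (a + b) * h / 2
a + b = 17 + 18 = 35
A = 35 * 8.2 / 2
A = 287 / 2
A = 143.5
143.5 in^2


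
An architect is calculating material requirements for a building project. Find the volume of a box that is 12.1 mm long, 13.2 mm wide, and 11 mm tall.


Shape: rectangular prism
l = 12.1 mm, w = 13.2 mm, h = 11 mm
Formula: V = l * w * h
V = 12.1 * 13.2 * 11
V = 159.72 * 11
V = 1756.92
1756.92 mm^3


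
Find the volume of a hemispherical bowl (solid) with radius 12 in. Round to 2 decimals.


Shape: hemisphere (half of a sphere)
Radius r = 12 in
Formula: V = (1/2) * (4/3) * pi * r^3 = (2/3) * pi * r^3
r^3 = 1728
(2/3) * 1728 = 1152
V = 1152 * pi
V = 3619.11
3619.11 in^3


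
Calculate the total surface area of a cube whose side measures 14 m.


Shape: cube
Side s = 14 m
A cube has 6 square faces.
Formula: SA = 6 * s^2
s^2 = 196
SA = 6 * 196
SA = 1176
1176 m^2


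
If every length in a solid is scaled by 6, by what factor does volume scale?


Linear scale factor k = 6
Rule: under a linear scaling by k, volumes scale by k^3.
k^3 = 6 * 6 * 6
k^3 = 36 * 6
k^3 = 216
Volume scales by a factor of 216.
216 (dimensionless)


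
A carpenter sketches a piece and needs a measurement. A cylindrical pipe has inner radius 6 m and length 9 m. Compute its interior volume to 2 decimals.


Shape: cylinder
Radius r = 6 m, Height h = 9 m
Formula: V = pi * r^2 * h
r^2 = 36
V = pi * 36 * 9
V = 324 * pi
V = 1017.88
1017.88 m^3


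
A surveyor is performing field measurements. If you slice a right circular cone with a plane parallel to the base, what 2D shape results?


Solid: right circular cone
Cutting plane: parallel to the base
Visualize the intersection of the plane with the solid's surface.
The boundary of the cut region is a circle.
circle


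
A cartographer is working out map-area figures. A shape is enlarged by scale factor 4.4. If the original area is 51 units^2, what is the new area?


Linear scale factor k = 4.4
Original area = 51 units^2
Rule: under a linear scaling by k, areas scale by k^2.
k^2 = 4.4^2 = 19.36
New area = 51 * 19.36
New area = 987.36
987.36 units^2


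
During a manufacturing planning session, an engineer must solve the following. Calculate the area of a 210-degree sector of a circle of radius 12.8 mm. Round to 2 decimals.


Shape: circular sector
Radius r = 12.8 mm, Angle = 210 degrees
Formula: A = (angle/360) * pi * r^2
r^2 = 163.84
Fraction of circle = 210/360
A = (210/360) * pi * 163.84
A = 95.573333 * pi
A = 300.25
300.25 mm^2


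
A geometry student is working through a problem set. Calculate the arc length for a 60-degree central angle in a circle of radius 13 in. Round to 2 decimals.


Shape: circular arc
Radius r = 13 in, Angle = 60 degrees
Formula: L = (angle/360) * 2 * pi * r
2 * pi * r = 26 * pi
L = (60/360) * 26 * pi
L = 4.333333 * pi
L = 13.61
13.61 in


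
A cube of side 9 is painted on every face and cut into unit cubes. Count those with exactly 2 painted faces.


Large cube: 9 x 9 x 9, cut into unit cubes.
n = 9, so n - 2 = 7
Cubes with 2 painted faces lie along the edges, excluding corners.
A cube has 12 edges; each contributes (n - 2) = 7 such cubes.
Count = 12 * 7 = 84
84 unit cubes


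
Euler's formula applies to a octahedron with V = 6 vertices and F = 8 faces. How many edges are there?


Polyhedron: octahedron
Euler's formula for convex polyhedra: V - E + F = 2
Given: V = 6 vertices and F = 8 faces
Solve for E:
E = V + F - 2 = 6 + 8 - 2 = 12
12 edges


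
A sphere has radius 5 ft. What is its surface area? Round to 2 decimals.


Shape: sphere
Radius r = 5 ft
Formula: SA = 4 * pi * r^2
r^2 = 25
SA = 4 * pi * 25
SA = 100 * pi
SA = 314.16
314.16 ft^2


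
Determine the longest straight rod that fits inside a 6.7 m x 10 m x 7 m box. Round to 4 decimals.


Shape: rectangular box (space diagonal)
l = 6.7 m, w = 10 m, h = 7 m
Visualize: the diagonal of the base, then a right triangle with that diagonal and the height.
Formula: d = sqrt(l^2 + w^2 + h^2)
l^2 + w^2 + h^2 = 44.89 + 100 + 49 = 193.89
d = sqrt(193.89)
d = 13.9244
13.9244 m


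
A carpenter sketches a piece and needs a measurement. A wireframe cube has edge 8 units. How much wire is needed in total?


Shape: cube
Side s = 8 units
A cube has 12 edges, all equal.
Formula: total edge length = 12 * s
Total = 12 * 8
Total = 96
96 units


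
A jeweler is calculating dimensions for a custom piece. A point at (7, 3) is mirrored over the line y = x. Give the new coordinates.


Transformation: reflection
Original point: (7, 3)
Rule for reflection over y = x: (x, y) -> (y, x)
Apply: (7, 3) -> (3, 7)
(3, 7)


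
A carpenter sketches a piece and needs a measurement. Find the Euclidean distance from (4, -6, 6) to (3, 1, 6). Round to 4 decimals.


3D distance between two points
P1 = (4, -6, 6), P2 = (3, 1, 6)
Formula: d = sqrt((x2-x1)^2 + (y2-y1)^2 + (z2-z1)^2)
dx = 3 - 4 = -1
dy = 1 - -6 = 7
dz = 6 - 6 = 0
dx^2 + dy^2 + dz^2 = 1 + 49 + 0 = 50
d = sqrt(50)
d = 7.0711
7.0711 units


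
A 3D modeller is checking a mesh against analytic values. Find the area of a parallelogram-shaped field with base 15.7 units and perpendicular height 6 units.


Shape: parallelogram
Base b = 15.7 units, Height h = 6 units
Formula: A = b * h
A = 15.7 * 6
A = 94.2
94.2 units^2


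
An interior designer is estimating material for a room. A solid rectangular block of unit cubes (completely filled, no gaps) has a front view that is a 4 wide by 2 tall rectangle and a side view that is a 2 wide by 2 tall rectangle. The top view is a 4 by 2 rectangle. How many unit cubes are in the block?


Orthographic views of a solid rectangular block:
Front view 4 x 2 -> length = 4, height = 2
Side view 2 x 2 -> width = 2, height = 2 (consistent)
Top view 4 x 2 -> confirms length = 4, width = 2
The block is 4 x 2 x 2.
Total unit cubes = 4 * 2 * 2 = 16
16 unit cubes


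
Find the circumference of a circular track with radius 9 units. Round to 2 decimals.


Shape: circle
Radius r = 9 units
Formula: C = 2 * pi * r
C = 2 * pi * 9
C = 18 * pi
C = 56.55
56.55 units


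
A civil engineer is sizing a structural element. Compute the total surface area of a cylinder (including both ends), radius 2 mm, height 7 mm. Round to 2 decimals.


Shape: closed cylinder
Radius r = 2 mm, Height h = 7 mm
Formula: SA = 2*pi*r^2 + 2*pi*r*h = 2*pi*r*(r + h)
r + h = 9
2 * r * (r + h) = 2 * 2 * 9 = 36
SA = 36 * pi
SA = 113.1
113.1 mm^2


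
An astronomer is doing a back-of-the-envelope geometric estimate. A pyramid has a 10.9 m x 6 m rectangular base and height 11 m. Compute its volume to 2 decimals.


Shape: rectangular pyramid
Base: 10.9 m x 6 m, Height h = 11 m
Formula: V = (1/3) * base_area * h
base_area = 10.9 * 6 = 65.4
base_area * h = 65.4 * 11 = 719.4
V = 719.4 / 3
V = 239.8
239.8 m^3


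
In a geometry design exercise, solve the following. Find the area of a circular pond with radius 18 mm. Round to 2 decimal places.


Shape: circle
Radius r = 18 mm
Formula: A = pi * r^2
r^2 = 18^2 = 324
A = pi * 324
A = 1017.88
1017.88 mm^2


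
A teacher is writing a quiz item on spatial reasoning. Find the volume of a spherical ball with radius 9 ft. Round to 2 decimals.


Shape: sphere
Radius r = 9 ft
Formula: V = (4/3) * pi * r^3
r^3 = 729
(4/3) * 729 = 972
V = 972 * pi
V = 3053.63
3053.63 ft^3


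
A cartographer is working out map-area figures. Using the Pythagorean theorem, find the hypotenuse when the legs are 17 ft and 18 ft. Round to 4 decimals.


Shape: right triangle
Legs a = 17 ft, b = 18 ft
Formula: c = sqrt(a^2 + b^2)
a^2 = 289, b^2 = 324
a^2 + b^2 = 613
c = sqrt(613)
c = 24.7588
24.7588 ft


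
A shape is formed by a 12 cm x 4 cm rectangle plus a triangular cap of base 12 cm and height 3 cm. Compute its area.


Composite shape: rectangle + triangle
Rectangle area = 12 * 4 = 48
Triangle area = 0.5 * 12 * 3 = 18
Total = 48 + 18
Total = 66
66 cm^2


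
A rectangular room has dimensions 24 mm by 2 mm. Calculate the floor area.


Shape: rectangle
Length l = 24 mm, Width w = 2 mm
Formula: A = l * w
A = 24 * 2
A = 48
48 mm^2


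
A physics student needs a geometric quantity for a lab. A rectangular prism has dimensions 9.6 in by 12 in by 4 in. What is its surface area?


Shape: rectangular prism
l = 9.6 in, w = 12 in, h = 4 in
Formula: SA = 2(lw + lh + wh)
lw = 115.2, lh = 38.4, wh = 48
lw + lh + wh = 201.6
SA = 2 * 201.6
SA = 403.2
403.2 in^2


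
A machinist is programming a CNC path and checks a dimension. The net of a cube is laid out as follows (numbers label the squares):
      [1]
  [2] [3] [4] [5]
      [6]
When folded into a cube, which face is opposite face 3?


Net: cross layout. Take square 3 as the base (bottom).
Fold the four squares in the horizontal row up around 3: 2 -> left, 4 -> right, 5 wraps to the top.
Fold 1 and 6 up from 3: 1 -> back, 6 -> front.
Opposite pairs are therefore: (1, 6), (2, 4), (3, 5).
Face 3 is opposite face 5.
face 5


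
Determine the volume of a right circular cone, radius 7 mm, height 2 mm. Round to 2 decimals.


Shape: cone
Radius r = 7 mm, Height h = 2 mm
Formula: V = (1/3) * pi * r^2 * h
r^2 = 49
pi * r^2 * h = pi * 49 * 2 = 98 * pi
V = 98 * pi / 3
V = 102.63
102.63 mm^3


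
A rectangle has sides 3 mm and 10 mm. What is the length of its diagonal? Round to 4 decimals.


Shape: rectangle (diagonal via Pythagoras)
Sides: 3 mm and 10 mm
Formula: d = sqrt(l^2 + w^2)
l^2 = 9, w^2 = 100
l^2 + w^2 = 109
d = sqrt(109)
d = 10.4403
10.4403 mm


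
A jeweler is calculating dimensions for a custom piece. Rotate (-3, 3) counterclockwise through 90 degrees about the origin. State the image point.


Transformation: rotation about the origin
Original point: (-3, 3)
Rule for 90 deg counterclockwise: (x, y) -> (-y, x)
Apply: (-3, 3) -> (-3, -3)
(-3, -3)


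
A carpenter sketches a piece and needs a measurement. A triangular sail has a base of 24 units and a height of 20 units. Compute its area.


Shape: triangle
Base b = 24 units, Height h = 20 units
Formula: A = (1/2) * b * h
A = 0.5 * 24 * 20
A = 0.5 * 480
A = 240
240 units^2


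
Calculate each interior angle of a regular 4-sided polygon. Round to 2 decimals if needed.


Shape: regular square (4 sides)
Formula: interior angle = (n - 2) * 180 / n
(n - 2) = 2
(n - 2) * 180 = 360
angle = 360 / 4
angle = 90
90 degrees


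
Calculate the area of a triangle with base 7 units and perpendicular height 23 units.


Shape: triangle
Base b = 7 units, Height h = 23 units
Formula: A = (1/2) * b * h
A = 0.5 * 7 * 23
A = 0.5 * 161
A = 80.5
80.5 units^2


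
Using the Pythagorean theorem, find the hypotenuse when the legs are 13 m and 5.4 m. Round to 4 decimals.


Shape: right triangle
Legs a = 13 m, b = 5.4 m
Formula: c = sqrt(a^2 + b^2)
a^2 = 169, b^2 = 29.16
a^2 + b^2 = 198.16
c = sqrt(198.16)
c = 14.0769
14.0769 m


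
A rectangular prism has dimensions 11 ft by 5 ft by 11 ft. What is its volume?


Shape: rectangular prism
l = 11 ft, w = 5 ft, h = 11 ft
Formula: V = l * w * h
V = 11 * 5 * 11
V = 55 * 11
V = 605
605 ft^3


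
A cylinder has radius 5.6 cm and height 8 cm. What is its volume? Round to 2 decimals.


Shape: cylinder
Radius r = 5.6 cm, Height h = 8 cm
Formula: V = pi * r^2 * h
r^2 = 31.36
V = pi * 31.36 * 8
V = 250.88 * pi
V = 788.16
788.16 cm^3


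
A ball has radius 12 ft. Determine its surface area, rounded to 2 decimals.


Shape: sphere
Radius r = 12 ft
Formula: SA = 4 * pi * r^2
r^2 = 144
SA = 4 * pi * 144
SA = 576 * pi
SA = 1809.56
1809.56 ft^2


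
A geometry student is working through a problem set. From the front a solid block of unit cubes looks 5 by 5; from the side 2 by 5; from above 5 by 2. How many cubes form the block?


Orthographic views of a solid rectangular block:
Front view 5 x 5 -> length = 5, height = 5
Side view 2 x 5 -> width = 2, height = 5 (consistent)
Top view 5 x 2 -> confirms length = 5, width = 2
The block is 5 x 2 x 5.
Total unit cubes = 5 * 2 * 5 = 50
50 unit cubes


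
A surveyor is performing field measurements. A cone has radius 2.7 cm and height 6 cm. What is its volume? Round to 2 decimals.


Shape: cone
Radius r = 2.7 cm, Height h = 6 cm
Formula: V = (1/3) * pi * r^2 * h
r^2 = 7.29
pi * r^2 * h = pi * 7.29 * 6 = 43.74 * pi
V = 43.74 * pi / 3
V = 45.8
45.8 cm^3


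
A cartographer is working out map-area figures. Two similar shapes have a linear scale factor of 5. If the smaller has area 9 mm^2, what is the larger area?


Linear scale factor k = 5
Original area = 9 mm^2
Rule: under a linear scaling by k, areas scale by k^2.
k^2 = 5^2 = 25
New area = 9 * 25
New area = 225
225 mm^2


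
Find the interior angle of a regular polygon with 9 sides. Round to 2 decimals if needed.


Shape: regular nonagon (9 sides)
Formula: interior angle = (n - 2) * 180 / n
(n - 2) = 7
(n - 2) * 180 = 1260
angle = 1260 / 9
angle = 140
140 degrees


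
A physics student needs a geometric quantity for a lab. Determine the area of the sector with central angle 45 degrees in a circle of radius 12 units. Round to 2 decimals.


Shape: circular sector
Radius r = 12 units, Angle = 45 degrees
Formula: A = (angle/360) * pi * r^2
r^2 = 144
Fraction of circle = 45/360
A = (45/360) * pi * 144
A = 18 * pi
A = 56.55
56.55 units^2


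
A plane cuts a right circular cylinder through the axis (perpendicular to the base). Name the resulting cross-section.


Solid: right circular cylinder
Cutting plane: through the axis (perpendicular to the base)
Visualize the intersection of the plane with the solid's surface.
The boundary of the cut region is a rectangle.
rectangle


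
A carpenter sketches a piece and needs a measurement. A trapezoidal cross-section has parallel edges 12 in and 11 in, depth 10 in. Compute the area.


Shape: trapezoid
Parallel sides a = 12 in, b = 11 in; Height h = 10 in
Formula: A = (a + b) * h / 2
a + b = 12 + 11 = 23
A = 23 * 10 / 2
A = 230 / 2
A = 115
115 in^2


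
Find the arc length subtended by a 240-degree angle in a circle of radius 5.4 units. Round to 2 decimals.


Shape: circular arc
Radius r = 5.4 units, Angle = 240 degrees
Formula: L = (angle/360) * 2 * pi * r
2 * pi * r = 10.8 * pi
L = (240/360) * 10.8 * pi
L = 7.2 * pi
L = 22.62
22.62 units


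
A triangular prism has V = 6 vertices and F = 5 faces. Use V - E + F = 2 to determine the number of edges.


Polyhedron: triangular prism
Euler's formula for convex polyhedra: V - E + F = 2
Given: V = 6 vertices and F = 5 faces
Solve for E:
E = V + F - 2 = 6 + 5 - 2 = 9
9 edges


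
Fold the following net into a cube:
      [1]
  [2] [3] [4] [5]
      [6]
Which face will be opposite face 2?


Net: cross layout. Take square 3 as the base (bottom).
Fold the four squares in the horizontal row up around 3: 2 -> left, 4 -> right, 5 wraps to the top.
Fold 1 and 6 up from 3: 1 -> back, 6 -> front.
Opposite pairs are therefore: (1, 6), (2, 4), (3, 5).
Face 2 is opposite face 4.
face 4


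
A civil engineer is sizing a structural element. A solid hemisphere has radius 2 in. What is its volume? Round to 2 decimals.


Shape: hemisphere (half of a sphere)
Radius r = 2 in
Formula: V = (1/2) * (4/3) * pi * r^3 = (2/3) * pi * r^3
r^3 = 8
(2/3) * 8 = 5.333333
V = 5.333333 * pi
V = 16.76
16.76 in^3


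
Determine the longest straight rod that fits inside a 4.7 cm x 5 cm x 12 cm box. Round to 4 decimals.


Shape: rectangular box (space diagonal)
l = 4.7 cm, w = 5 cm, h = 12 cm
Visualize: the diagonal of the base, then a right triangle with that diagonal and the height.
Formula: d = sqrt(l^2 + w^2 + h^2)
l^2 + w^2 + h^2 = 22.09 + 25 + 144 = 191.09
d = sqrt(191.09)
d = 13.8235
13.8235 cm


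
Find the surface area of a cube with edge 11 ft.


Shape: cube
Side s = 11 ft
A cube has 6 square faces.
Formula: SA = 6 * s^2
s^2 = 121
SA = 6 * 121
SA = 726
726 ft^2


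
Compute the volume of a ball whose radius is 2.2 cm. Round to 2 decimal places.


Shape: sphere
Radius r = 2.2 cm
Formula: V = (4/3) * pi * r^3
r^3 = 10.648
(4/3) * 10.648 = 14.197333
V = 14.197333 * pi
V = 44.6
44.6 cm^3


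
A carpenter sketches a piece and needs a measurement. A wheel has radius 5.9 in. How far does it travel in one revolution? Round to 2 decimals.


Shape: circle
Radius r = 5.9 in
Formula: C = 2 * pi * r
C = 2 * pi * 5.9
C = 11.8 * pi
C = 37.07
37.07 in


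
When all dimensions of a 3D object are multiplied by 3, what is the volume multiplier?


Linear scale factor k = 3
Rule: under a linear scaling by k, volumes scale by k^3.
k^3 = 3 * 3 * 3
k^3 = 9 * 3
k^3 = 27
Volume scales by a factor of 27.
27 (dimensionless)


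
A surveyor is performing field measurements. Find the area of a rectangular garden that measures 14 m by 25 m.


Shape: rectangle
Length l = 14 m, Width w = 25 m
Formula: A = l * w
A = 14 * 25
A = 350
350 m^2


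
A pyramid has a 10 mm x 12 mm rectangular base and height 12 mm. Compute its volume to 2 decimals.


Shape: rectangular pyramid
Base: 10 mm x 12 mm, Height h = 12 mm
Formula: V = (1/3) * base_area * h
base_area = 10 * 12 = 120
base_area * h = 120 * 12 = 1440
V = 1440 / 3
V = 480
480 mm^3


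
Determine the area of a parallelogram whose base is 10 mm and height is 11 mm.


Shape: parallelogram
Base b = 10 mm, Height h = 11 mm
Formula: A = b * h
A = 10 * 11
A = 110
110 mm^2


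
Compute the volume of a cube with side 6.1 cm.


Shape: cube
Side s = 6.1 cm
Formula: V = s^3
V = 6.1 * 6.1 * 6.1
V = 37.21 * 6.1
V = 226.981
226.981 cm^3


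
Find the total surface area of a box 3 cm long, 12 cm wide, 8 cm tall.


Shape: rectangular prism
l = 3 cm, w = 12 cm, h = 8 cm
Formula: SA = 2(lw + lh + wh)
lw = 36, lh = 24, wh = 96
lw + lh + wh = 156
SA = 2 * 156
SA = 312
312 cm^2


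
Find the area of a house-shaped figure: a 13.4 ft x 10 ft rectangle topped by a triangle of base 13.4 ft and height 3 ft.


Composite shape: rectangle + triangle
Rectangle area = 13.4 * 10 = 134
Triangle area = 0.5 * 13.4 * 3 = 20.1
Total = 134 + 20.1
Total = 154.1
154.1 ft^2


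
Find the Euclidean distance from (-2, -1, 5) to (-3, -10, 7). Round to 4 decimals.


3D distance between two points
P1 = (-2, -1, 5), P2 = (-3, -10, 7)
Formula: d = sqrt((x2-x1)^2 + (y2-y1)^2 + (z2-z1)^2)
dx = -3 - -2 = -1
dy = -10 - -1 = -9
dz = 7 - 5 = 2
dx^2 + dy^2 + dz^2 = 1 + 81 + 4 = 86
d = sqrt(86)
d = 9.2736
9.2736 units


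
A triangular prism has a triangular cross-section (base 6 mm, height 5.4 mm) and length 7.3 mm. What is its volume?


Shape: triangular prism
Triangle base = 6 mm, triangle height = 5.4 mm, prism length L = 7.3 mm
Formula: V = (1/2 * b * h_tri) * L
Cross-section area = 0.5 * 6 * 5.4 = 16.2
V = 16.2 * 7.3
V = 118.26
118.26 mm^3


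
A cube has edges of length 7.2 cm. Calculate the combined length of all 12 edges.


Shape: cube
Side s = 7.2 cm
A cube has 12 edges, all equal.
Formula: total edge length = 12 * s
Total = 12 * 7.2
Total = 86.4
86.4 cm


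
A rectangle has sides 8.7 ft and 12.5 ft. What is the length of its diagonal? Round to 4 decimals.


Shape: rectangle (diagonal via Pythagoras)
Sides: 8.7 ft and 12.5 ft
Formula: d = sqrt(l^2 + w^2)
l^2 = 75.69, w^2 = 156.25
l^2 + w^2 = 231.94
d = sqrt(231.94)
d = 15.2296
15.2296 ft


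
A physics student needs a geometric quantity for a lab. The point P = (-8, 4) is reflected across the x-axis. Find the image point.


Transformation: reflection
Original point: (-8, 4)
Rule for reflection over the x-axis: (x, y) -> (x, -y)
Apply: (-8, 4) -> (-8, -4)
(-8, -4)


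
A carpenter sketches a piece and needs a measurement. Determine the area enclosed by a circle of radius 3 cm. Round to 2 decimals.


Shape: circle
Radius r = 3 cm
Formula: A = pi * r^2
r^2 = 3^2 = 9
A = pi * 9
A = 28.27
28.27 cm^2


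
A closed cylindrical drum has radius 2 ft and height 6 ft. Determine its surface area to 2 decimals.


Shape: closed cylinder
Radius r = 2 ft, Height h = 6 ft
Formula: SA = 2*pi*r^2 + 2*pi*r*h = 2*pi*r*(r + h)
r + h = 8
2 * r * (r + h) = 2 * 2 * 8 = 32
SA = 32 * pi
SA = 100.53
100.53 ft^2


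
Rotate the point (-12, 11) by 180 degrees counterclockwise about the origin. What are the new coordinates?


Transformation: rotation about the origin
Original point: (-12, 11)
Rule for 180 deg: (x, y) -> (-x, -y)
Apply: (-12, 11) -> (12, -11)
(12, -11)


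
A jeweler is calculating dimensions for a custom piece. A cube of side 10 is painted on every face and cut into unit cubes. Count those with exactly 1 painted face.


Large cube: 10 x 10 x 10, cut into unit cubes.
n = 10, so n - 2 = 8
Cubes with 1 painted face lie in the interior of each face.
A cube has 6 faces; each contributes (n - 2)^2 = 64 such cubes.
Count = 6 * 64 = 384
384 unit cubes


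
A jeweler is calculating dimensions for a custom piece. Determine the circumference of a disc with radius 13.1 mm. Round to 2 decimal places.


Shape: circle
Radius r = 13.1 mm
Formula: C = 2 * pi * r
C = 2 * pi * 13.1
C = 26.2 * pi
C = 82.31
82.31 mm


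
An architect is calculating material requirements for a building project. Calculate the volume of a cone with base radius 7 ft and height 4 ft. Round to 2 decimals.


Shape: cone
Radius r = 7 ft, Height h = 4 ft
Formula: V = (1/3) * pi * r^2 * h
r^2 = 49
pi * r^2 * h = pi * 49 * 4 = 196 * pi
V = 196 * pi / 3
V = 205.25
205.25 ft^3


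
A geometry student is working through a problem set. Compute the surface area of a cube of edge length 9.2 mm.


Shape: cube
Side s = 9.2 mm
A cube has 6 square faces.
Formula: SA = 6 * s^2
s^2 = 84.64
SA = 6 * 84.64
SA = 507.84
507.84 mm^2


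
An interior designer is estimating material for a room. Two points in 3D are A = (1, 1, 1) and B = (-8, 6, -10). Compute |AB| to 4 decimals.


3D distance between two points
P1 = (1, 1, 1), P2 = (-8, 6, -10)
Formula: d = sqrt((x2-x1)^2 + (y2-y1)^2 + (z2-z1)^2)
dx = -8 - 1 = -9
dy = 6 - 1 = 5
dz = -10 - 1 = -11
dx^2 + dy^2 + dz^2 = 81 + 25 + 121 = 227
d = sqrt(227)
d = 15.0665
15.0665 units


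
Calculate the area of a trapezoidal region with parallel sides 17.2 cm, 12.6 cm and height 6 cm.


Shape: trapezoid
Parallel sides a = 17.2 cm, b = 12.6 cm; Height h = 6 cm
Formula: A = (a + b) * h / 2
a + b = 17.2 + 12.6 = 29.8
A = 29.8 * 6 / 2
A = 178.8 / 2
A = 89.4
89.4 cm^2


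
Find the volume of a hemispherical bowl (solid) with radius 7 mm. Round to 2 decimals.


Shape: hemisphere (half of a sphere)
Radius r = 7 mm
Formula: V = (1/2) * (4/3) * pi * r^3 = (2/3) * pi * r^3
r^3 = 343
(2/3) * 343 = 228.666667
V = 228.666667 * pi
V = 718.38
718.38 mm^3


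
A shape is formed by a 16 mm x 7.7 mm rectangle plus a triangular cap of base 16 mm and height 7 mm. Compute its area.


Composite shape: rectangle + triangle
Rectangle area = 16 * 7.7 = 123.2
Triangle area = 0.5 * 16 * 7 = 56
Total = 123.2 + 56
Total = 179.2
179.2 mm^2


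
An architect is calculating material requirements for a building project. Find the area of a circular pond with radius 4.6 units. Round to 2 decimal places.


Shape: circle
Radius r = 4.6 units
Formula: A = pi * r^2
r^2 = 4.6^2 = 21.16
A = pi * 21.16
A = 66.48
66.48 units^2


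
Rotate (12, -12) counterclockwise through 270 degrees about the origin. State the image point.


Transformation: rotation about the origin
Original point: (12, -12)
Rule for 270 deg counterclockwise: (x, y) -> (y, -x)
Apply: (12, -12) -> (-12, -12)
(-12, -12)


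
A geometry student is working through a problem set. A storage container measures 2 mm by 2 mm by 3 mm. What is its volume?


Shape: rectangular prism
l = 2 mm, w = 2 mm, h = 3 mm
Formula: V = l * w * h
V = 2 * 2 * 3
V = 4 * 3
V = 12
12 mm^3


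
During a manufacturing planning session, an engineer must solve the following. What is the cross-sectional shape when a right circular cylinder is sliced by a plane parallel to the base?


Solid: right circular cylinder
Cutting plane: parallel to the base
Visualize the intersection of the plane with the solid's surface.
The boundary of the cut region is a circle.
circle


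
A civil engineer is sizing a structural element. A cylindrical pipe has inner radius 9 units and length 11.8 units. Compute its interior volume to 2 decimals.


Shape: cylinder
Radius r = 9 units, Height h = 11.8 units
Formula: V = pi * r^2 * h
r^2 = 81
V = pi * 81 * 11.8
V = 955.8 * pi
V = 3002.73
3002.73 units^3


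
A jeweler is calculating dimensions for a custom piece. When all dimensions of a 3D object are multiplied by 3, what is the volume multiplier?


Linear scale factor k = 3
Rule: under a linear scaling by k, volumes scale by k^3.
k^3 = 3 * 3 * 3
k^3 = 9 * 3
k^3 = 27
Volume scales by a factor of 27.
27 (dimensionless)


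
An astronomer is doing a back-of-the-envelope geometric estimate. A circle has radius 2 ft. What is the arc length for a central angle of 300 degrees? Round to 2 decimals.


Shape: circular arc
Radius r = 2 ft, Angle = 300 degrees
Formula: L = (angle/360) * 2 * pi * r
2 * pi * r = 4 * pi
L = (300/360) * 4 * pi
L = 3.333333 * pi
L = 10.47
10.47 ft
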